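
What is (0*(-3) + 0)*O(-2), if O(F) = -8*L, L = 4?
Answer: 0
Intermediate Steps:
O(F) = -32 (O(F) = -8*4 = -32)
(0*(-3) + 0)*O(-2) = (0*(-3) + 0)*(-32) = (0 + 0)*(-32) = 0*(-32) = 0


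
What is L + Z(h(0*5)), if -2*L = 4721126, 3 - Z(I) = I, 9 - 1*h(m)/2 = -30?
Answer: -2360638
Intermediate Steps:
h(m) = 78 (h(m) = 18 - 2*(-30) = 18 + 60 = 78)
Z(I) = 3 - I
L = -2360563 (L = -½*4721126 = -2360563)
L + Z(h(0*5)) = -2360563 + (3 - 1*78) = -2360563 + (3 - 78) = -2360563 - 75 = -2360638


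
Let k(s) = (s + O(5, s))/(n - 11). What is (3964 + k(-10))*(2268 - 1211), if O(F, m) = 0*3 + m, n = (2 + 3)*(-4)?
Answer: 129909528/31 ≈ 4.1906e+6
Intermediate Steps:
n = -20 (n = 5*(-4) = -20)
O(F, m) = m (O(F, m) = 0 + m = m)
k(s) = -2*s/31 (k(s) = (s + s)/(-20 - 11) = (2*s)/(-31) = (2*s)*(-1/31) = -2*s/31)
(3964 + k(-10))*(2268 - 1211) = (3964 - 2/31*(-10))*(2268 - 1211) = (3964 + 20/31)*1057 = (122904/31)*1057 = 129909528/31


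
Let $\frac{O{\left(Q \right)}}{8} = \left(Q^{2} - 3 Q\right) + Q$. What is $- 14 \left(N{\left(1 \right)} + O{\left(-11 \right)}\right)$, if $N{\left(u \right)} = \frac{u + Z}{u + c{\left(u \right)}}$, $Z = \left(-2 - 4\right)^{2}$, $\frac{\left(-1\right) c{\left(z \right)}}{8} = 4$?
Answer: $- \frac{495978}{31} \approx -15999.0$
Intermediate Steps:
$c{\left(z \right)} = -32$ ($c{\left(z \right)} = \left(-8\right) 4 = -32$)
$Z = 36$ ($Z = \left(-6\right)^{2} = 36$)
$N{\left(u \right)} = \frac{36 + u}{-32 + u}$ ($N{\left(u \right)} = \frac{u + 36}{u - 32} = \frac{36 + u}{-32 + u}$)
$O{\left(Q \right)} = - 16 Q + 8 Q^{2}$ ($O{\left(Q \right)} = 8 \left(\left(Q^{2} - 3 Q\right) + Q\right) = 8 \left(Q^{2} - 2 Q\right) = - 16 Q + 8 Q^{2}$)
$- 14 \left(N{\left(1 \right)} + O{\left(-11 \right)}\right) = - 14 \left(\frac{36 + 1}{-32 + 1} + 8 \left(-11\right) \left(-2 - 11\right)\right) = - 14 \left(\frac{1}{-31} \cdot 37 + 8 \left(-11\right) \left(-13\right)\right) = - 14 \left(\left(- \frac{1}{31}\right) 37 + 1144\right) = - 14 \left(- \frac{37}{31} + 1144\right) = \left(-14\right) \frac{35427}{31} = - \frac{495978}{31}$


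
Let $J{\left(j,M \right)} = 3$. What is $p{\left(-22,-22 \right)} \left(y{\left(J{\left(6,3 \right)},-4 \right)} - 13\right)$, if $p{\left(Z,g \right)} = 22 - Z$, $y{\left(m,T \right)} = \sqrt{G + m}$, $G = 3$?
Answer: $-572 + 44 \sqrt{6} \approx -464.22$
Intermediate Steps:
$y{\left(m,T \right)} = \sqrt{3 + m}$
$p{\left(-22,-22 \right)} \left(y{\left(J{\left(6,3 \right)},-4 \right)} - 13\right) = \left(22 - -22\right) \left(\sqrt{3 + 3} - 13\right) = \left(22 + 22\right) \left(\sqrt{6} - 13\right) = 44 \left(-13 + \sqrt{6}\right) = -572 + 44 \sqrt{6}$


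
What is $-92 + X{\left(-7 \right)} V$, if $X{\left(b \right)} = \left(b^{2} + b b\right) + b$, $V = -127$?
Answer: $-11649$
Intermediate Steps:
$X{\left(b \right)} = b + 2 b^{2}$ ($X{\left(b \right)} = \left(b^{2} + b^{2}\right) + b = 2 b^{2} + b = b + 2 b^{2}$)
$-92 + X{\left(-7 \right)} V = -92 + - 7 \left(1 + 2 \left(-7\right)\right) \left(-127\right) = -92 + - 7 \left(1 - 14\right) \left(-127\right) = -92 + \left(-7\right) \left(-13\right) \left(-127\right) = -92 + 91 \left(-127\right) = -92 - 11557 = -11649$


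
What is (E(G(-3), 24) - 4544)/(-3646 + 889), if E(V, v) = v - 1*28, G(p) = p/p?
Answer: 1516/919 ≈ 1.6496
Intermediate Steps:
G(p) = 1
E(V, v) = -28 + v (E(V, v) = v - 28 = -28 + v)
(E(G(-3), 24) - 4544)/(-3646 + 889) = ((-28 + 24) - 4544)/(-3646 + 889) = (-4 - 4544)/(-2757) = -4548*(-1/2757) = 1516/919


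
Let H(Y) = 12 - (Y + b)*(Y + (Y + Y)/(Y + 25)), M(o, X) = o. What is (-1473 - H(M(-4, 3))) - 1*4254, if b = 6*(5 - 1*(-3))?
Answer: -124567/21 ≈ -5931.8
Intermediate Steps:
b = 48 (b = 6*(5 + 3) = 6*8 = 48)
H(Y) = 12 - (48 + Y)*(Y + 2*Y/(25 + Y)) (H(Y) = 12 - (Y + 48)*(Y + (Y + Y)/(Y + 25)) = 12 - (48 + Y)*(Y + (2*Y)/(25 + Y)) = 12 - (48 + Y)*(Y + 2*Y/(25 + Y)))
(-1473 - H(M(-4, 3))) - 1*4254 = (-1473 - (300 - 1*(-4)³ - 1284*(-4) - 75*(-4)²)/(25 - 4)) - 1*4254 = (-1473 - (300 - 1*(-64) + 5136 - 75*16)/21) - 4254 = (-1473 - (300 + 64 + 5136 - 1200)/21) - 4254 = (-1473 - 4300/21) - 4254 = -35233/21 - 4254 = -124567/21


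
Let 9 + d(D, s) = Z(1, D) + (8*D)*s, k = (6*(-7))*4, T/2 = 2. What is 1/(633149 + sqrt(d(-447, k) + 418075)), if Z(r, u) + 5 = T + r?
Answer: 633149/400876637367 - sqrt(1018834)/400876637367 ≈ 1.5769e-6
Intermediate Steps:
T = 4 (T = 2*2 = 4)
k = -168 (k = -42*4 = -168)
Z(r, u) = -1 + r (Z(r, u) = -5 + (4 + r) = -1 + r)
d(D, s) = -9 + 8*D*s (d(D, s) = -9 + ((-1 + 1) + (8*D)*s) = -9 + (0 + 8*D*s) = -9 + 8*D*s)
1/(633149 + sqrt(d(-447, k) + 418075)) = 1/(633149 + sqrt((-9 + 8*(-447)*(-168)) + 418075)) = 1/(633149 + sqrt((-9 + 600768) + 418075)) = 1/(633149 + sqrt(600759 + 418075)) = 1/(633149 + sqrt(1018834))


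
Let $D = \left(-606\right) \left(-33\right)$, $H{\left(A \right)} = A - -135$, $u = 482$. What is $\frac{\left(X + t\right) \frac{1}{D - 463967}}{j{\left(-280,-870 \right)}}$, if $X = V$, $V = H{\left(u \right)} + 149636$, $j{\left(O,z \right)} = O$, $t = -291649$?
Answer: $- \frac{35349}{31077830} \approx -0.0011374$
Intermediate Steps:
$H{\left(A \right)} = 135 + A$ ($H{\left(A \right)} = A + 135 = 135 + A$)
$V = 150253$ ($V = \left(135 + 482\right) + 149636 = 617 + 149636 = 150253$)
$X = 150253$
$D = 19998$
$\frac{\left(X + t\right) \frac{1}{D - 463967}}{j{\left(-280,-870 \right)}} = \frac{\left(150253 - 291649\right) \frac{1}{19998 - 463967}}{-280} = - \frac{141396}{-443969} \left(- \frac{1}{280}\right) = \left(-141396\right) \left(- \frac{1}{443969}\right) \left(- \frac{1}{280}\right) = \frac{141396}{443969} \left(- \frac{1}{280}\right) = - \frac{35349}{31077830}$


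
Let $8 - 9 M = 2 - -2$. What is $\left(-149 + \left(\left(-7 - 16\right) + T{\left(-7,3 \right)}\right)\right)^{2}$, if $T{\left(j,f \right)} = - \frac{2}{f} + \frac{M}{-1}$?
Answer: $\frac{2427364}{81} \approx 29967.0$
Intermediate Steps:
$M = \frac{4}{9}$ ($M = \frac{8}{9} - \frac{2 - -2}{9} = \frac{8}{9} - \frac{2 + 2}{9} = \frac{8}{9} - \frac{4}{9} = \frac{4}{9} \approx 0.44444$)
$T{\left(j,f \right)} = - \frac{4}{9} - \frac{2}{f}$ ($T{\left(j,f \right)} = - \frac{2}{f} + \frac{4}{9 \left(-1\right)} = - \frac{2}{f} + \frac{4}{9} \left(-1\right) = - \frac{2}{f} - \frac{4}{9} = - \frac{4}{9} - \frac{2}{f}$)
$\left(-149 + \left(\left(-7 - 16\right) + T{\left(-7,3 \right)}\right)\right)^{2} = \left(-149 - \left(\frac{211}{9} + \frac{2}{3}\right)\right)^{2} = \left(-149 - \frac{217}{9}\right)^{2} = \left(- \frac{1558}{9}\right)^{2} = \frac{2427364}{81}$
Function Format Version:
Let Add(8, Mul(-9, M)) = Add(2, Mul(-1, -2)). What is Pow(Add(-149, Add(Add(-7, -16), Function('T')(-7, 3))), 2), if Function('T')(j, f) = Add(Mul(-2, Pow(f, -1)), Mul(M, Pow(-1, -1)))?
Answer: Rational(2427364, 81) ≈ 29967.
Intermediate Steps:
M = Rational(4, 9) (M = Add(Rational(8, 9), Mul(Rational(-1, 9), Add(2, Mul(-1, -2)))) = Add(Rational(8, 9), Mul(Rational(-1, 9), Add(2, 2))) = Add(Rational(8, 9), Mul(Rational(-1, 9), 4)) = Add(Rational(8, 9), Rational(-4, 9)) = Rational(4, 9) ≈ 0.44444)
Function('T')(j, f) = Add(Rational(-4, 9), Mul(-2, Pow(f, -1))) (Function('T')(j, f) = Add(Mul(-2, Pow(f, -1)), Mul(Rational(4, 9), Pow(-1, -1))) = Add(Mul(-2, Pow(f, -1)), Mul(Rational(4, 9), -1)) = Add(Mul(-2, Pow(f, -1)), Rational(-4, 9)) = Add(Rational(-4, 9), Mul(-2, Pow(f, -1))))
Pow(Add(-149, Add(Add(-7, -16), Function('T')(-7, 3))), 2) = Pow(Add(-149, Add(Add(-7, -16), Add(Rational(-4, 9), Mul(-2, Pow(3, -1))))), 2) = Pow(Add(-149, Add(-23, Add(Rational(-4, 9), Mul(-2, Rational(1, 3))))), 2) = Pow(Add(-149, Add(-23, Add(Rational(-4, 9), Rational(-2, 3)))), 2) = Pow(Add(-149, Add(-23, Rational(-10, 9))), 2) = Pow(Add(-149, Rational(-217, 9)), 2) = Pow(Rational(-1558, 9), 2) = Rational(2427364, 81)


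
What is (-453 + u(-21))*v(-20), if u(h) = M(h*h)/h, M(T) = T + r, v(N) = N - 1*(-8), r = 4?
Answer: 39832/7 ≈ 5690.3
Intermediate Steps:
v(N) = 8 + N (v(N) = N + 8 = 8 + N)
M(T) = 4 + T (M(T) = T + 4 = 4 + T)
u(h) = (4 + h²)/h (u(h) = (4 + h*h)/h = (4 + h²)/h)
(-453 + u(-21))*v(-20) = (-453 + (-21 + 4/(-21)))*(8 - 20) = (-453 + (-21 + 4*(-1/21)))*(-12) = (-453 + (-21 - 4/21))*(-12) = (-453 - 445/21)*(-12) = -9958/21*(-12) = 39832/7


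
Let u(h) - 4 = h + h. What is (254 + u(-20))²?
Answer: 47524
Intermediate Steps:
u(h) = 4 + 2*h (u(h) = 4 + (h + h) = 4 + 2*h)
(254 + u(-20))² = (254 + (4 + 2*(-20)))² = (254 + (4 - 40))² = (254 - 36)² = 218² = 47524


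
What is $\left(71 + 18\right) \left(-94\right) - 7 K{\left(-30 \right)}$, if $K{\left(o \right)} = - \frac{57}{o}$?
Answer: $- \frac{83793}{10} \approx -8379.3$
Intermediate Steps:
$\left(71 + 18\right) \left(-94\right) - 7 K{\left(-30 \right)} = \left(71 + 18\right) \left(-94\right) - 7 \left(- \frac{57}{-30}\right) = 89 \left(-94\right) - 7 \left(\left(-57\right) \left(- \frac{1}{30}\right)\right) = -8366 - 7 \cdot \frac{19}{10} = -8366 - \frac{133}{10} = - \frac{83793}{10}$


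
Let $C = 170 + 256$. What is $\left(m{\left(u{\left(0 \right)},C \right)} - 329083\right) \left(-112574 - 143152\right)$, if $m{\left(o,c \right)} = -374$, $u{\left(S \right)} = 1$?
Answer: $84250720782$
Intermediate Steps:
$C = 426$
$\left(m{\left(u{\left(0 \right)},C \right)} - 329083\right) \left(-112574 - 143152\right) = \left(-374 - 329083\right) \left(-112574 - 143152\right) = \left(-329457\right) \left(-255726\right) = 84250720782$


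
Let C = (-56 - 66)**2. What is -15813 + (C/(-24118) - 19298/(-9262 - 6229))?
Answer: -2953845357237/186805969 ≈ -15812.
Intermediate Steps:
C = 14884 (C = (-122)**2 = 14884)
-15813 + (C/(-24118) - 19298/(-9262 - 6229)) = -15813 + (14884/(-24118) - 19298/(-9262 - 6229)) = -15813 + (14884*(-1/24118) - 19298/(-15491)) = -15813 + (-7442/12059 - 19298*(-1/15491)) = -15813 + (-7442/12059 + 19298/15491) = -15813 + 117430560/186805969 = -2953845357237/186805969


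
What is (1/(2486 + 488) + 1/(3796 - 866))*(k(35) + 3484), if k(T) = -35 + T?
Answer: 5142384/2178455 ≈ 2.3606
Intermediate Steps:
(1/(2486 + 488) + 1/(3796 - 866))*(k(35) + 3484) = (1/(2486 + 488) + 1/(3796 - 866))*((-35 + 35) + 3484) = (1/2974 + 1/2930)*(0 + 3484) = (1/2974 + 1/2930)*3484 = (1476/2178455)*3484 = 5142384/2178455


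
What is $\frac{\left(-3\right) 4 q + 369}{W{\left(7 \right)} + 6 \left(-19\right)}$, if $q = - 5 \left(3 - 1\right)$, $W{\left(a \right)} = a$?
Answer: $- \frac{489}{107} \approx -4.5701$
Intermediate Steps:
$q = -10$ ($q = \left(-5\right) 2 = -10$)
$\frac{\left(-3\right) 4 q + 369}{W{\left(7 \right)} + 6 \left(-19\right)} = \frac{\left(-3\right) 4 \left(-10\right) + 369}{7 + 6 \left(-19\right)} = \frac{\left(-12\right) \left(-10\right) + 369}{7 - 114} = \frac{120 + 369}{-107} = 489 \left(- \frac{1}{107}\right) = - \frac{489}{107}$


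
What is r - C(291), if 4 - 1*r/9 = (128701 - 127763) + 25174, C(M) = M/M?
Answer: -234973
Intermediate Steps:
C(M) = 1
r = -234972 (r = 36 - 9*((128701 - 127763) + 25174) = 36 - 9*(938 + 25174) = 36 - 9*26112 = 36 - 235008 = -234972)
r - C(291) = -234972 - 1*1 = -234972 - 1 = -234973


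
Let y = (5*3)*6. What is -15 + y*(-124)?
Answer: -11175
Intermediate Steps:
y = 90 (y = 15*6 = 90)
-15 + y*(-124) = -15 + 90*(-124) = -15 - 11160 = -11175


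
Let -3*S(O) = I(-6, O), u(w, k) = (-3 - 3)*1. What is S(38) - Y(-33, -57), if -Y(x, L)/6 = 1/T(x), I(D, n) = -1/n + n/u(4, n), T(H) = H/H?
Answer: 2777/342 ≈ 8.1199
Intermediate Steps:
u(w, k) = -6 (u(w, k) = -6*1 = -6)
T(H) = 1
I(D, n) = -1/n - n/6 (I(D, n) = -1/n + n/(-6) = -1/n + n*(-⅙) = -1/n - n/6)
Y(x, L) = -6 (Y(x, L) = -6/1 = -6*1 = -6)
S(O) = 1/(3*O) + O/18 (S(O) = -(-1/O - O/6)/3 = 1/(3*O) + O/18)
S(38) - Y(-33, -57) = (1/18)*(6 + 38²)/38 - 1*(-6) = (1/18)*(1/38)*(6 + 1444) + 6 = (1/18)*(1/38)*1450 + 6 = 725/342 + 6 = 2777/342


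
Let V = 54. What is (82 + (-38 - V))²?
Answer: 100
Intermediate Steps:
(82 + (-38 - V))² = (82 + (-38 - 1*54))² = (82 + (-38 - 54))² = (82 - 92)² = (-10)² = 100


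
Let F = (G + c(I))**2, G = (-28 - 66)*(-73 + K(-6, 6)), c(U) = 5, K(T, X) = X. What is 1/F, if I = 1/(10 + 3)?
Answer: 1/39727809 ≈ 2.5171e-8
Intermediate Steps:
I = 1/13 ≈ 0.076923
G = 6298 (G = (-28 - 66)*(-73 + 6) = -94*(-67) = 6298)
F = 39727809 (F = (6298 + 5)**2 = 6303**2 = 39727809)
1/F = 1/39727809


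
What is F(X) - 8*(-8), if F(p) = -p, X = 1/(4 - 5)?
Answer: 65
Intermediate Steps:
X = -1 (X = 1/(-1) = -1)
F(X) - 8*(-8) = -1*(-1) - 8*(-8) = 1 + 64 = 65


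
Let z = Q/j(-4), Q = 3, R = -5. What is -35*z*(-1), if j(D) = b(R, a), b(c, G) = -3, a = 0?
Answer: -35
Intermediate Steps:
j(D) = -3
z = -1 (z = 3/(-3) = 3*(-1/3) = -1)
-35*z*(-1) = -35*(-1)*(-1) = 35*(-1) = -35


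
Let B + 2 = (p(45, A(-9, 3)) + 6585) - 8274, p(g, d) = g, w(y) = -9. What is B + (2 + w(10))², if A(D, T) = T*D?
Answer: -1597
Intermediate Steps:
A(D, T) = D*T
B = -1646 (B = -2 + ((45 + 6585) - 8274) = -2 + (6630 - 8274) = -2 - 1644 = -1646)
B + (2 + w(10))² = -1646 + (2 - 9)² = -1646 + (-7)² = -1646 + 49 = -1597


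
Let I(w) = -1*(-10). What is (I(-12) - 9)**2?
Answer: 1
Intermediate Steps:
I(w) = 10
(I(-12) - 9)**2 = (10 - 9)**2 = 1**2 = 1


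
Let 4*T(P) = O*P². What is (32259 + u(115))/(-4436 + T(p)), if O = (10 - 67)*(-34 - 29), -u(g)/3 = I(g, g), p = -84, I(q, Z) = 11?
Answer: 16113/3165044 ≈ 0.0050909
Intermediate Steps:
u(g) = -33 (u(g) = -3*11 = -33)
O = 3591 (O = -57*(-63) = 3591)
T(P) = 3591*P²/4 (T(P) = (3591*P²)/4 = 3591*P²/4)
(32259 + u(115))/(-4436 + T(p)) = (32259 - 33)/(-4436 + (3591/4)*(-84)²) = 32226/(-4436 + (3591/4)*7056) = 32226/(-4436 + 6334524) = 32226/6330088 = 32226*(1/6330088) = 16113/3165044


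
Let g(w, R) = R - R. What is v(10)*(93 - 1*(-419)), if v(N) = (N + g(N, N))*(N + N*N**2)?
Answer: 5171200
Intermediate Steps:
g(w, R) = 0
v(N) = N*(N + N**3) (v(N) = (N + 0)*(N + N*N**2) = N*(N + N**3))
v(10)*(93 - 1*(-419)) = (10**2 + 10**4)*(93 - 1*(-419)) = (100 + 10000)*(93 + 419) = 10100*512 = 5171200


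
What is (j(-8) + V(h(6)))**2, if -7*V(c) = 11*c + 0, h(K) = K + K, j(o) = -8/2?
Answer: 25600/49 ≈ 522.45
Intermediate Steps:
j(o) = -4 (j(o) = -8*1/2 = -4)
h(K) = 2*K
V(c) = -11*c/7 (V(c) = -(11*c + 0)/7 = -11*c/7)
(j(-8) + V(h(6)))**2 = (-4 - 22*6/7)**2 = (-4 - 11/7*12)**2 = (-4 - 132/7)**2 = (-160/7)**2 = 25600/49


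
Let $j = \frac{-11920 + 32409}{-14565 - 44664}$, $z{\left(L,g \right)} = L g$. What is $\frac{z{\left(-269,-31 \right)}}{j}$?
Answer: $- \frac{493910631}{20489} \approx -24106.0$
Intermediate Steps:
$j = - \frac{20489}{59229}$ ($j = \frac{20489}{-59229} = 20489 \left(- \frac{1}{59229}\right) = - \frac{20489}{59229} \approx -0.34593$)
$\frac{z{\left(-269,-31 \right)}}{j} = \frac{\left(-269\right) \left(-31\right)}{- \frac{20489}{59229}} = 8339 \left(- \frac{59229}{20489}\right) = - \frac{493910631}{20489}$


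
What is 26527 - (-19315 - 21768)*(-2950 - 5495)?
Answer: -346919408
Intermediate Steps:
26527 - (-19315 - 21768)*(-2950 - 5495) = 26527 - (-41083)*(-8445) = 26527 - 1*346945935 = 26527 - 346945935 = -346919408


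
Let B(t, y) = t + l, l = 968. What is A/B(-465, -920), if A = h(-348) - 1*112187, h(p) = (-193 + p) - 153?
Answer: -112881/503 ≈ -224.42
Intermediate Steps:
h(p) = -346 + p
B(t, y) = 968 + t (B(t, y) = t + 968 = 968 + t)
A = -112881 (A = (-346 - 348) - 1*112187 = -694 - 112187 = -112881)
A/B(-465, -920) = -112881/(968 - 465) = -112881/503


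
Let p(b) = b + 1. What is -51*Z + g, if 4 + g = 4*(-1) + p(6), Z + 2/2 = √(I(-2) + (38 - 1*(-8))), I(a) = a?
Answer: 50 - 102*√11 ≈ -288.30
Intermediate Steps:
p(b) = 1 + b
Z = -1 + 2*√11 (Z = -1 + √(-2 + (38 - 1*(-8))) = -1 + √(-2 + (38 + 8)) = -1 + √(-2 + 46) = -1 + √44 = -1 + 2*√11 ≈ 5.6332)
g = -1 (g = -4 + (4*(-1) + (1 + 6)) = -4 + (-4 + 7) = -4 + 3 = -1)
-51*Z + g = -51*(-1 + 2*√11) - 1 = (51 - 102*√11) - 1 = 50 - 102*√11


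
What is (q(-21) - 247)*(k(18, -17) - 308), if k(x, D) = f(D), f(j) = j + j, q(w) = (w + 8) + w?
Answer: 96102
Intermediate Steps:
q(w) = 8 + 2*w (q(w) = (8 + w) + w = 8 + 2*w)
f(j) = 2*j
k(x, D) = 2*D
(q(-21) - 247)*(k(18, -17) - 308) = ((8 + 2*(-21)) - 247)*(2*(-17) - 308) = ((8 - 42) - 247)*(-34 - 308) = (-34 - 247)*(-342) = -281*(-342) = 96102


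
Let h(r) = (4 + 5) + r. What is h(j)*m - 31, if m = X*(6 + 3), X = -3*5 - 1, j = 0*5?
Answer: -1327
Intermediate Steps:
j = 0
X = -16 (X = -15 - 1 = -16)
h(r) = 9 + r
m = -144 (m = -16*(6 + 3) = -16*9 = -144)
h(j)*m - 31 = (9 + 0)*(-144) - 31 = 9*(-144) - 31 = -1296 - 31 = -1327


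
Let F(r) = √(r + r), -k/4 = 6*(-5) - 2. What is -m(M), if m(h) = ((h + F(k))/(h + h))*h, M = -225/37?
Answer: -367/74 ≈ -4.9595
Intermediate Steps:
k = 128 (k = -4*(6*(-5) - 2) = -4*(-30 - 2) = -4*(-32) = 128)
M = -225/37 (M = -225*1/37 = -225/37 ≈ -6.0811)
F(r) = √2*√r (F(r) = √(2*r) = √2*√r)
m(h) = 8 + h/2 (m(h) = ((h + √2*√128)/(h + h))*h = ((h + √2*(8*√2))/((2*h)))*h = ((h + 16)*(1/(2*h)))*h = ((16 + h)*(1/(2*h)))*h = ((16 + h)/(2*h))*h = 8 + h/2)
-m(M) = -(8 + (½)*(-225/37)) = -(8 - 225/74) = -1*367/74 = -367/74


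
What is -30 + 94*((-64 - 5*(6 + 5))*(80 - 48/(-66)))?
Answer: -9933498/11 ≈ -9.0305e+5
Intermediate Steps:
-30 + 94*((-64 - 5*(6 + 5))*(80 - 48/(-66))) = -30 + 94*((-64 - 5*11)*(80 - 48*(-1/66))) = -30 + 94*((-64 - 55)*(80 + 8/11)) = -30 + 94*(-119*888/11) = -30 + 94*(-105672/11) = -30 - 9933168/11 = -9933498/11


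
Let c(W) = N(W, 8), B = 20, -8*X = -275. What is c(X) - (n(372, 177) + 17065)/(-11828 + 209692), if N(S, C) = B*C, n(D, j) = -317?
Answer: 7910373/49466 ≈ 159.92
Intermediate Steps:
X = 275/8 (X = -⅛*(-275) = 275/8 ≈ 34.375)
N(S, C) = 20*C
c(W) = 160 (c(W) = 20*8 = 160)
c(X) - (n(372, 177) + 17065)/(-11828 + 209692) = 160 - (-317 + 17065)/(-11828 + 209692) = 160 - 16748/197864 = 160 - 1*4187/49466 = 160 - 4187/49466 = 7910373/49466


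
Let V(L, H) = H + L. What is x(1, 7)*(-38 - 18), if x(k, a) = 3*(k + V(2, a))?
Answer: -1680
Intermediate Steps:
x(k, a) = 6 + 3*a + 3*k (x(k, a) = 3*(k + (a + 2)) = 3*(k + (2 + a)) = 3*(2 + a + k) = 6 + 3*a + 3*k)
x(1, 7)*(-38 - 18) = (6 + 3*7 + 3*1)*(-38 - 18) = (6 + 21 + 3)*(-56) = 30*(-56) = -1680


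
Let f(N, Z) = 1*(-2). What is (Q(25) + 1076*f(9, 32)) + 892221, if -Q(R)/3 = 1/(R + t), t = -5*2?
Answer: 4450344/5 ≈ 8.9007e+5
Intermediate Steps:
f(N, Z) = -2
t = -10
Q(R) = -3/(-10 + R) (Q(R) = -3/(R - 10) = -3/(-10 + R))
(Q(25) + 1076*f(9, 32)) + 892221 = (-3/(-10 + 25) + 1076*(-2)) + 892221 = (-3/15 - 2152) + 892221 = (-3*1/15 - 2152) + 892221 = (-⅕ - 2152) + 892221 = -10761/5 + 892221 = 4450344/5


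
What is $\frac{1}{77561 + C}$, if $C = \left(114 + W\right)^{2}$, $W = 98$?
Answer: $\frac{1}{122505} \approx 8.1629 \cdot 10^{-6}$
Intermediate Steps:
$C = 44944$ ($C = \left(114 + 98\right)^{2} = 212^{2} = 44944$)
$\frac{1}{77561 + C} = \frac{1}{77561 + 44944} = \frac{1}{122505}$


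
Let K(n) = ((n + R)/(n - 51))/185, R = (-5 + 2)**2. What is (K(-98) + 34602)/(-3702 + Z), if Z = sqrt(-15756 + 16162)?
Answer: -1765491609369/188880865435 - 953804219*sqrt(406)/377761730870 ≈ -9.3980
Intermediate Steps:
Z = sqrt(406) ≈ 20.149
R = 9 (R = (-3)**2 = 9)
K(n) = (9 + n)/(185*(-51 + n)) (K(n) = ((n + 9)/(n - 51))/185 = ((9 + n)/(-51 + n))*(1/185) = (9 + n)/(185*(-51 + n)))
(K(-98) + 34602)/(-3702 + Z) = ((9 - 98)/(185*(-51 - 98)) + 34602)/(-3702 + sqrt(406)) = ((1/185)*(-89)/(-149) + 34602)/(-3702 + sqrt(406)) = ((1/185)*(-1/149)*(-89) + 34602)/(-3702 + sqrt(406)) = (89/27565 + 34602)/(-3702 + sqrt(406)) = 953804219/(27565*(-3702 + sqrt(406)))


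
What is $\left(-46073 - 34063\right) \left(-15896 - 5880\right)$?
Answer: $1745041536$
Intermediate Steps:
$\left(-46073 - 34063\right) \left(-15896 - 5880\right) = \left(-80136\right) \left(-21776\right) = 1745041536$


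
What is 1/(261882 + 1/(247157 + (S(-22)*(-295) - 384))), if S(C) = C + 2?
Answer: 252673/66170510587 ≈ 3.8185e-6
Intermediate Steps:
S(C) = 2 + C
1/(261882 + 1/(247157 + (S(-22)*(-295) - 384))) = 1/(261882 + 1/(247157 + ((2 - 22)*(-295) - 384))) = 1/(261882 + 1/(247157 + (-20*(-295) - 384))) = 1/(261882 + 1/(247157 + (5900 - 384))) = 1/(261882 + 1/(247157 + 5516)) = 1/(261882 + 1/252673) = 1/(66170510587/252673) = 252673/66170510587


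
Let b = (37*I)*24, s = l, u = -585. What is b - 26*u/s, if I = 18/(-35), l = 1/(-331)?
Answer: -176223834/35 ≈ -5.0350e+6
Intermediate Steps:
l = -1/331 ≈ -0.0030211
I = -18/35 (I = 18*(-1/35) = -18/35 ≈ -0.51429)
s = -1/331 ≈ -0.0030211
b = -15984/35 (b = (37*(-18/35))*24 = -666/35*24 = -15984/35 ≈ -456.69)
b - 26*u/s = -15984/35 - (-15210)/(-1/331) = -15984/35 - (-15210)*(-331) = -15984/35 - 26*193635 = -15984/35 - 5034510 = -176223834/35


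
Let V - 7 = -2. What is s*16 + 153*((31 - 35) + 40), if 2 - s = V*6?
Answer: 5060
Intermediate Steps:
V = 5 (V = 7 - 2 = 5)
s = -28 (s = 2 - 5*6 = 2 - 1*30 = 2 - 30 = -28)
s*16 + 153*((31 - 35) + 40) = -28*16 + 153*((31 - 35) + 40) = -448 + 153*(-4 + 40) = -448 + 153*36 = -448 + 5508 = 5060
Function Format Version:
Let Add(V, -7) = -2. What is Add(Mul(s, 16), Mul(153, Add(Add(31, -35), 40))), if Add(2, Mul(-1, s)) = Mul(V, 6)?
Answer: 5060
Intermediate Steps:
V = 5 (V = Add(7, -2) = 5)
s = -28 (s = Add(2, Mul(-1, Mul(5, 6))) = Add(2, Mul(-1, 30)) = Add(2, -30) = -28)
Add(Mul(s, 16), Mul(153, Add(Add(31, -35), 40))) = Add(Mul(-28, 16), Mul(153, Add(Add(31, -35), 40))) = Add(-448, Mul(153, Add(-4, 40))) = Add(-448, Mul(153, 36)) = Add(-448, 5508) = 5060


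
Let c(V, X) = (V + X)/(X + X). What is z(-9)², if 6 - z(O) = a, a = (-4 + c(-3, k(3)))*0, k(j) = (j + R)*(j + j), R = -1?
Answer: 36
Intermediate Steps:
k(j) = 2*j*(-1 + j) (k(j) = (j - 1)*(j + j) = (-1 + j)*(2*j) = 2*j*(-1 + j))
c(V, X) = (V + X)/(2*X) (c(V, X) = (V + X)/((2*X)) = (V + X)*(1/(2*X)) = (V + X)/(2*X))
a = 0 (a = (-4 + (-3 + 2*3*(-1 + 3))/(2*((2*3*(-1 + 3)))))*0 = (-4 + (-3 + 2*3*2)/(2*((2*3*2))))*0 = (-4 + (½)*(-3 + 12)/12)*0 = (-4 + (½)*(1/12)*9)*0 = (-4 + 3/8)*0 = -29/8*0 = 0)
z(O) = 6 (z(O) = 6 - 1*0 = 6 + 0 = 6)
z(-9)² = 6² = 36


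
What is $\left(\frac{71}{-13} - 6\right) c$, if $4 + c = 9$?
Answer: $- \frac{745}{13} \approx -57.308$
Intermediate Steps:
$c = 5$ ($c = -4 + 9 = 5$)
$\left(\frac{71}{-13} - 6\right) c = \left(\frac{71}{-13} - 6\right) 5 = \left(71 \left(- \frac{1}{13}\right) - 6\right) 5 = \left(- \frac{71}{13} - 6\right) 5 = \left(- \frac{149}{13}\right) 5 = - \frac{745}{13}$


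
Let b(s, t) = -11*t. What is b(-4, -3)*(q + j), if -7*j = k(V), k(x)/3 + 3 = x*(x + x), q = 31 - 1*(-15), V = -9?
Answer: -5115/7 ≈ -730.71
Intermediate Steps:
q = 46 (q = 31 + 15 = 46)
k(x) = -9 + 6*x² (k(x) = -9 + 3*(x*(x + x)) = -9 + 3*(x*(2*x)) = -9 + 3*(2*x²) = -9 + 6*x²)
j = -477/7 (j = -(-9 + 6*(-9)²)/7 = -(-9 + 6*81)/7 = -(-9 + 486)/7 = -⅐*477 = -477/7 ≈ -68.143)
b(-4, -3)*(q + j) = (-11*(-3))*(46 - 477/7) = 33*(-155/7) = -5115/7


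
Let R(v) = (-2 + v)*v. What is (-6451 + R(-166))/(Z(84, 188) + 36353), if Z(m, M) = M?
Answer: 21437/36541 ≈ 0.58666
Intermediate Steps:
R(v) = v*(-2 + v)
(-6451 + R(-166))/(Z(84, 188) + 36353) = (-6451 - 166*(-2 - 166))/(188 + 36353) = (-6451 - 166*(-168))/36541 = (-6451 + 27888)*(1/36541) = 21437*(1/36541) = 21437/36541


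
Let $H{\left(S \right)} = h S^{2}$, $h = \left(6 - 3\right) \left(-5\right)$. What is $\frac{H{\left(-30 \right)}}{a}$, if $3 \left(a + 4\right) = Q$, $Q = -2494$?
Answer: $\frac{20250}{1253} \approx 16.161$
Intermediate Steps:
$a = - \frac{2506}{3}$ ($a = -4 + \frac{1}{3} \left(-2494\right) = -4 - \frac{2494}{3} = - \frac{2506}{3} \approx -835.33$)
$h = -15$ ($h = 3 \left(-5\right) = -15$)
$H{\left(S \right)} = - 15 S^{2}$
$\frac{H{\left(-30 \right)}}{a} = \frac{\left(-15\right) \left(-30\right)^{2}}{- \frac{2506}{3}} = \left(-15\right) 900 \left(- \frac{3}{2506}\right) = \left(-13500\right) \left(- \frac{3}{2506}\right) = \frac{20250}{1253}$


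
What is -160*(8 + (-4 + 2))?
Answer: -960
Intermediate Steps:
-160*(8 + (-4 + 2)) = -160*(8 - 2) = -160*6 = -960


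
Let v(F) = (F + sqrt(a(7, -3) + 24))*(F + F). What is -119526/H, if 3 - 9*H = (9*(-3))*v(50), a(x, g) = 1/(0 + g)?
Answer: -16136368578/2005920001 + 107573400*sqrt(213)/2005920001 ≈ -7.2617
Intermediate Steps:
a(x, g) = 1/g
v(F) = 2*F*(F + sqrt(213)/3) (v(F) = (F + sqrt(1/(-3) + 24))*(F + F) = (F + sqrt(-1/3 + 24))*(2*F) = (F + sqrt(71/3))*(2*F) = (F + sqrt(213)/3)*(2*F) = 2*F*(F + sqrt(213)/3))
H = 45001/3 + 100*sqrt(213) (H = 1/3 - 9*(-3)*(2/3)*50*(sqrt(213) + 3*50)/9 = 1/3 - (-3)*(2/3)*50*(sqrt(213) + 150) = 1/3 - (-3)*(2/3)*50*(150 + sqrt(213)) = 1/3 - (-3)*(5000 + 100*sqrt(213)/3) = 1/3 - (-135000 - 900*sqrt(213))/9 = 1/3 + (15000 + 100*sqrt(213)) = 45001/3 + 100*sqrt(213) ≈ 16460.)
-119526/H = -119526/(45001/3 + 100*sqrt(213))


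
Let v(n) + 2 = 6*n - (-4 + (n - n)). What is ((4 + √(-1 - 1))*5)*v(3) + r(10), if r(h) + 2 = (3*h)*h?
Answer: 698 + 100*I*√2 ≈ 698.0 + 141.42*I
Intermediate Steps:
r(h) = -2 + 3*h² (r(h) = -2 + (3*h)*h = -2 + 3*h²)
v(n) = 2 + 6*n (v(n) = -2 + (6*n - (-4 + (n - n))) = -2 + (6*n - (-4 + 0)) = -2 + (6*n - 1*(-4)) = -2 + (6*n + 4) = -2 + (4 + 6*n) = 2 + 6*n)
((4 + √(-1 - 1))*5)*v(3) + r(10) = ((4 + √(-1 - 1))*5)*(2 + 6*3) + (-2 + 3*10²) = ((4 + √(-2))*5)*(2 + 18) + (-2 + 3*100) = ((4 + I*√2)*5)*20 + (-2 + 300) = (20 + 5*I*√2)*20 + 298 = (400 + 100*I*√2) + 298 = 698 + 100*I*√2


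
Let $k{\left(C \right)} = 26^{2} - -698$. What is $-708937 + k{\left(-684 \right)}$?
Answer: $-707563$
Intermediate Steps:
$k{\left(C \right)} = 1374$ ($k{\left(C \right)} = 676 + 698 = 1374$)
$-708937 + k{\left(-684 \right)} = -708937 + 1374 = -707563$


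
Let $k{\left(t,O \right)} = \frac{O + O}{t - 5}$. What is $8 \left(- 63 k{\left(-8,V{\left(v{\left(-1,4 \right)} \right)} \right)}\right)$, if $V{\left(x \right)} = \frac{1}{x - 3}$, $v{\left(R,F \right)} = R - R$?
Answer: $- \frac{336}{13} \approx -25.846$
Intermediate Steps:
$v{\left(R,F \right)} = 0$
$V{\left(x \right)} = \frac{1}{-3 + x}$
$k{\left(t,O \right)} = \frac{2 O}{-5 + t}$
$8 \left(- 63 k{\left(-8,V{\left(v{\left(-1,4 \right)} \right)} \right)}\right) = 8 \left(- 63 \frac{2}{\left(-3 + 0\right) \left(-5 - 8\right)}\right) = 8 \left(- 63 \frac{2}{\left(-3\right) \left(-13\right)}\right) = 8 \left(- 63 \cdot 2 \left(- \frac{1}{3}\right) \left(- \frac{1}{13}\right)\right) = 8 \left(\left(-63\right) \frac{2}{39}\right) = 8 \left(- \frac{42}{13}\right) = - \frac{336}{13}$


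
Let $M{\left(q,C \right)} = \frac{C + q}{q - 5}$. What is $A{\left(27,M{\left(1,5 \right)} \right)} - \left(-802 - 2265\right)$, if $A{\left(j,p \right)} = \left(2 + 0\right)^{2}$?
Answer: $3071$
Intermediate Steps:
$M{\left(q,C \right)} = \frac{C + q}{-5 + q}$
$A{\left(j,p \right)} = 4$ ($A{\left(j,p \right)} = 2^{2} = 4$)
$A{\left(27,M{\left(1,5 \right)} \right)} - \left(-802 - 2265\right) = 4 - \left(-802 - 2265\right) = 4 - -3067 = 4 + 3067 = 3071$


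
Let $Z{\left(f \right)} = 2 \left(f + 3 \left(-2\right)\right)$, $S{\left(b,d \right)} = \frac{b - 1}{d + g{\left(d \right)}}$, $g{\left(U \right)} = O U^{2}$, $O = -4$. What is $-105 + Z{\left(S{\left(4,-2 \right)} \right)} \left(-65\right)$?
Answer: $\frac{2090}{3} \approx 696.67$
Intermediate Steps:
$g{\left(U \right)} = - 4 U^{2}$
$S{\left(b,d \right)} = \frac{-1 + b}{d - 4 d^{2}}$ ($S{\left(b,d \right)} = \frac{b - 1}{d - 4 d^{2}} = \frac{-1 + b}{d - 4 d^{2}}$)
$Z{\left(f \right)} = -12 + 2 f$ ($Z{\left(f \right)} = 2 \left(f - 6\right) = 2 \left(-6 + f\right) = -12 + 2 f$)
$-105 + Z{\left(S{\left(4,-2 \right)} \right)} \left(-65\right) = -105 + \left(-12 + 2 \frac{1 - 4}{\left(-2\right) \left(-1 + 4 \left(-2\right)\right)}\right) \left(-65\right) = -105 + \left(-12 + 2 \left(- \frac{1 - 4}{2 \left(-1 - 8\right)}\right)\right) \left(-65\right) = -105 + \left(-12 + 2 \left(\left(- \frac{1}{2}\right) \frac{1}{-9} \left(-3\right)\right)\right) \left(-65\right) = -105 + \left(-12 + 2 \left(\left(- \frac{1}{2}\right) \left(- \frac{1}{9}\right) \left(-3\right)\right)\right) \left(-65\right) = -105 + \left(-12 + 2 \left(- \frac{1}{6}\right)\right) \left(-65\right) = -105 + \left(-12 - \frac{1}{3}\right) \left(-65\right) = -105 - - \frac{2405}{3} = -105 + \frac{2405}{3} = \frac{2090}{3}$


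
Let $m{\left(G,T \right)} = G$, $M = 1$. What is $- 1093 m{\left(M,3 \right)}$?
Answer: $-1093$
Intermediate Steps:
$- 1093 m{\left(M,3 \right)} = \left(-1093\right) 1 = -1093$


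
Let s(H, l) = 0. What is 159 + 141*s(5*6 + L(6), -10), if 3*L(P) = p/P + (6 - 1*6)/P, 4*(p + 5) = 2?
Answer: 159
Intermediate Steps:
p = -9/2 (p = -5 + (¼)*2 = -5 + ½ = -9/2 ≈ -4.5000)
L(P) = -3/(2*P) (L(P) = (-9/(2*P) + (6 - 1*6)/P)/3 = (-9/(2*P) + (6 - 6)/P)/3 = (-9/(2*P) + 0/P)/3 = (-9/(2*P) + 0)/3 = (-9/(2*P))/3 = -3/(2*P))
159 + 141*s(5*6 + L(6), -10) = 159 + 141*0 = 159 + 0 = 159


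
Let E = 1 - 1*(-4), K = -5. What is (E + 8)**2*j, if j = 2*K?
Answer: -1690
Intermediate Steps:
j = -10 (j = 2*(-5) = -10)
E = 5 (E = 1 + 4 = 5)
(E + 8)**2*j = (5 + 8)**2*(-10) = 13**2*(-10) = 169*(-10) = -1690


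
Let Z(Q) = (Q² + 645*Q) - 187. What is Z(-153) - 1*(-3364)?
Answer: -72099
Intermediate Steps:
Z(Q) = -187 + Q² + 645*Q
Z(-153) - 1*(-3364) = (-187 + (-153)² + 645*(-153)) - 1*(-3364) = (-187 + 23409 - 98685) + 3364 = -75463 + 3364 = -72099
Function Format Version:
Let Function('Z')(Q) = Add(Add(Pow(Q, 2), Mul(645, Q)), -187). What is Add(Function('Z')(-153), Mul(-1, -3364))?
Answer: -72099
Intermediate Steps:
Function('Z')(Q) = Add(-187, Pow(Q, 2), Mul(645, Q))
Add(Function('Z')(-153), Mul(-1, -3364)) = Add(Add(-187, Pow(-153, 2), Mul(645, -153)), Mul(-1, -3364)) = Add(Add(-187, 23409, -98685), 3364) = Add(-75463, 3364) = -72099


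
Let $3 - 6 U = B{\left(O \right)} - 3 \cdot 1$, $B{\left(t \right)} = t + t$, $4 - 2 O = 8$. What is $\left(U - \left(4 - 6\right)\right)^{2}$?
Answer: $\frac{121}{9} \approx 13.444$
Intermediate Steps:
$O = -2$ ($O = 2 - 4 = -2$)
$B{\left(t \right)} = 2 t$
$U = \frac{5}{3}$ ($U = \frac{1}{2} - \frac{2 \left(-2\right) - 3 \cdot 1}{6} = \frac{1}{2} - \frac{-4 - 3}{6} = \frac{1}{2} - - \frac{7}{6} = \frac{1}{2} + \frac{7}{6} = \frac{5}{3} \approx 1.6667$)
$\left(U - \left(4 - 6\right)\right)^{2} = \left(\frac{5}{3} - \left(4 - 6\right)\right)^{2} = \left(\frac{5}{3} - -2\right)^{2} = \left(\frac{5}{3} + 2\right)^{2} = \left(\frac{11}{3}\right)^{2} = \frac{121}{9}$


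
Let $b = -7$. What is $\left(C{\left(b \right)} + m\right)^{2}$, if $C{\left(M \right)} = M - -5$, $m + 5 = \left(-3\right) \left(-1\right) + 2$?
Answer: $4$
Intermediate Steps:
$m = 0$ ($m = -5 + \left(\left(-3\right) \left(-1\right) + 2\right) = -5 + \left(3 + 2\right) = -5 + 5 = 0$)
$C{\left(M \right)} = 5 + M$ ($C{\left(M \right)} = M + 5 = 5 + M$)
$\left(C{\left(b \right)} + m\right)^{2} = \left(\left(5 - 7\right) + 0\right)^{2} = \left(-2 + 0\right)^{2} = \left(-2\right)^{2} = 4$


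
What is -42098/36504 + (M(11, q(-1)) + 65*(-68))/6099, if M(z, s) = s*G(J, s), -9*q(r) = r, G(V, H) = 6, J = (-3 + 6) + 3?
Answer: -69679841/37106316 ≈ -1.8778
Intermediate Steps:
J = 6 (J = 3 + 3 = 6)
q(r) = -r/9
M(z, s) = 6*s (M(z, s) = s*6 = 6*s)
-42098/36504 + (M(11, q(-1)) + 65*(-68))/6099 = -42098/36504 + (6*(-1/9*(-1)) + 65*(-68))/6099 = -42098*1/36504 + (6*(1/9) - 4420)*(1/6099) = -21049/18252 + (2/3 - 4420)*(1/6099) = -21049/18252 - 13258/3*1/6099 = -21049/18252 - 13258/18297 = -69679841/37106316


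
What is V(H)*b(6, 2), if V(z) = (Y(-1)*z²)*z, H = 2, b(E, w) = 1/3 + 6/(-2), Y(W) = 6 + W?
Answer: -320/3 ≈ -106.67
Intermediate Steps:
b(E, w) = -8/3 (b(E, w) = 1*(⅓) + 6*(-½) = ⅓ - 3 = -8/3)
V(z) = 5*z³ (V(z) = ((6 - 1)*z²)*z = (5*z²)*z = 5*z³)
V(H)*b(6, 2) = (5*2³)*(-8/3) = (5*8)*(-8/3) = 40*(-8/3) = -320/3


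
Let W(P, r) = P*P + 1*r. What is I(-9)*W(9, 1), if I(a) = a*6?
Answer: -4428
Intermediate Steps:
I(a) = 6*a
W(P, r) = r + P² (W(P, r) = P² + r = r + P²)
I(-9)*W(9, 1) = (6*(-9))*(1 + 9²) = -54*(1 + 81) = -54*82 = -4428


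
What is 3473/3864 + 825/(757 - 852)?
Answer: -24851/3192 ≈ -7.7854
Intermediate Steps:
3473/3864 + 825/(757 - 852) = 3473*(1/3864) + 825/(-95) = 151/168 + 825*(-1/95) = 151/168 - 165/19 = -24851/3192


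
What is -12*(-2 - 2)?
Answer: 48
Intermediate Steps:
-12*(-2 - 2) = -12*(-4) = 48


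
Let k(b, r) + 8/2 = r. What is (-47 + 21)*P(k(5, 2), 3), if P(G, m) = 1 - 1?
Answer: 0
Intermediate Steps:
k(b, r) = -4 + r
P(G, m) = 0
(-47 + 21)*P(k(5, 2), 3) = (-47 + 21)*0 = -26*0 = 0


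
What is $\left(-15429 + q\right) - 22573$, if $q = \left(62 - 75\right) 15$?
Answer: $-38197$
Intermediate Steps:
$q = -195$ ($q = \left(-13\right) 15 = -195$)
$\left(-15429 + q\right) - 22573 = \left(-15429 - 195\right) - 22573 = -15624 - 22573 = -38197$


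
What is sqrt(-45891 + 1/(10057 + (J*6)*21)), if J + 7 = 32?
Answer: 2*I*sqrt(2001132683063)/13207 ≈ 214.22*I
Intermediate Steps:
J = 25 (J = -7 + 32 = 25)
sqrt(-45891 + 1/(10057 + (J*6)*21)) = sqrt(-45891 + 1/(10057 + (25*6)*21)) = sqrt(-45891 + 1/(10057 + 150*21)) = sqrt(-45891 + 1/(10057 + 3150)) = sqrt(-45891 + 1/13207) = sqrt(-606082436/13207) = 2*I*sqrt(2001132683063)/13207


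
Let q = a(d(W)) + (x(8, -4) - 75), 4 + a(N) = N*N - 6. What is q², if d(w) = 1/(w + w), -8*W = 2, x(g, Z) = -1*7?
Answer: 7744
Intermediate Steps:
x(g, Z) = -7
W = -¼ (W = -⅛*2 = -¼ ≈ -0.25000)
d(w) = 1/(2*w)
a(N) = -10 + N² (a(N) = -4 + (N*N - 6) = -4 + (N² - 6) = -4 + (-6 + N²) = -10 + N²)
q = -88 (q = (-10 + (1/(2*(-¼)))²) + (-7 - 75) = (-10 + ((½)*(-4))²) - 82 = (-10 + (-2)²) - 82 = (-10 + 4) - 82 = -6 - 82 = -88)
q² = (-88)² = 7744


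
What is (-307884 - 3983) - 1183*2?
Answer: -314233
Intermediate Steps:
(-307884 - 3983) - 1183*2 = -311867 - 1*2366 = -311867 - 2366 = -314233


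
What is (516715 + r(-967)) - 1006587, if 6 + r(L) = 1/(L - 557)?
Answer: -746574073/1524 ≈ -4.8988e+5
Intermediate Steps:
r(L) = -6 + 1/(-557 + L) (r(L) = -6 + 1/(L - 557) = -6 + 1/(-557 + L))
(516715 + r(-967)) - 1006587 = (516715 + (3343 - 6*(-967))/(-557 - 967)) - 1006587 = (516715 + (3343 + 5802)/(-1524)) - 1006587 = (516715 - 1/1524*9145) - 1006587 = (516715 - 9145/1524) - 1006587 = 787464515/1524 - 1006587 = -746574073/1524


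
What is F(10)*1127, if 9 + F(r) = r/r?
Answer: -9016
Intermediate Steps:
F(r) = -8 (F(r) = -9 + r/r = -9 + 1 = -8)
F(10)*1127 = -8*1127 = -9016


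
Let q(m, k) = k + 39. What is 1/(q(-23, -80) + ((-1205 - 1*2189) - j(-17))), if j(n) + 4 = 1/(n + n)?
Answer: -34/116653 ≈ -0.00029146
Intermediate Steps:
q(m, k) = 39 + k
j(n) = -4 + 1/(2*n) (j(n) = -4 + 1/(n + n) = -4 + 1/(2*n))
1/(q(-23, -80) + ((-1205 - 1*2189) - j(-17))) = 1/((39 - 80) + ((-1205 - 1*2189) - (-4 + (½)/(-17)))) = 1/(-41 + ((-1205 - 2189) - (-4 + (½)*(-1/17)))) = 1/(-41 + (-3394 - (-4 - 1/34))) = 1/(-41 + (-3394 - 1*(-137/34))) = 1/(-41 + (-3394 + 137/34)) = 1/(-41 - 115259/34) = 1/(-116653/34) = -34/116653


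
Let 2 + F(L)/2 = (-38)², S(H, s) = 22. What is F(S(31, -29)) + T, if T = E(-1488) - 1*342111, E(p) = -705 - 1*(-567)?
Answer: -339365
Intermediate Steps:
E(p) = -138 (E(p) = -705 + 567 = -138)
F(L) = 2884 (F(L) = -4 + 2*(-38)² = -4 + 2*1444 = -4 + 2888 = 2884)
T = -342249 (T = -138 - 1*342111 = -138 - 342111 = -342249)
F(S(31, -29)) + T = 2884 - 342249 = -339365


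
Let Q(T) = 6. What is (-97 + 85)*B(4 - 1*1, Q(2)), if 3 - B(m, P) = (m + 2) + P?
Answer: 96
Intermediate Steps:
B(m, P) = 1 - P - m (B(m, P) = 3 - ((m + 2) + P) = 3 - ((2 + m) + P) = 3 - (2 + P + m) = 3 + (-2 - P - m) = 1 - P - m)
(-97 + 85)*B(4 - 1*1, Q(2)) = (-97 + 85)*(1 - 1*6 - (4 - 1*1)) = -12*(1 - 6 - (4 - 1)) = -12*(1 - 6 - 1*3) = -12*(1 - 6 - 3) = -12*(-8) = 96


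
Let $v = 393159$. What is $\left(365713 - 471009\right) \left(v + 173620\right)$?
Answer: $-59679561584$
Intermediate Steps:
$\left(365713 - 471009\right) \left(v + 173620\right) = \left(365713 - 471009\right) \left(393159 + 173620\right) = \left(-105296\right) 566779 = -59679561584$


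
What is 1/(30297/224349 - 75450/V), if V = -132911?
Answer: 9939483313/6984645539 ≈ 1.4230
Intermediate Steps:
1/(30297/224349 - 75450/V) = 1/(30297/224349 - 75450/(-132911)) = 1/(30297*(1/224349) - 75450*(-1/132911)) = 1/(10099/74783 + 75450/132911) = 1/(6984645539/9939483313) = 9939483313/6984645539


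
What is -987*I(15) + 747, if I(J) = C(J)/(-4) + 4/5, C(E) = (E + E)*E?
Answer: 1109949/10 ≈ 1.1099e+5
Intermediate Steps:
C(E) = 2*E**2 (C(E) = (2*E)*E = 2*E**2)
I(J) = 4/5 - J**2/2 (I(J) = (2*J**2)/(-4) + 4/5 = (2*J**2)*(-1/4) + 4*(1/5) = -J**2/2 + 4/5 = 4/5 - J**2/2)
-987*I(15) + 747 = -987*(4/5 - 1/2*15**2) + 747 = -987*(4/5 - 1/2*225) + 747 = -987*(4/5 - 225/2) + 747 = -987*(-1117/10) + 747 = 1102479/10 + 747 = 1109949/10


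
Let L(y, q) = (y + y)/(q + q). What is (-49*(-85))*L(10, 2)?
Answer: 20825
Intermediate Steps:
L(y, q) = y/q (L(y, q) = (2*y)/((2*q)) = (2*y)*(1/(2*q)) = y/q)
(-49*(-85))*L(10, 2) = (-49*(-85))*(10/2) = 4165*(10*(½)) = 4165*5 = 20825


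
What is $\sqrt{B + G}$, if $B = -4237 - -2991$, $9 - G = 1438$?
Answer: $5 i \sqrt{107} \approx 51.72 i$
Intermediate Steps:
$G = -1429$ ($G = 9 - 1438 = -1429$)
$B = -1246$ ($B = -4237 + 2991 = -1246$)
$\sqrt{B + G} = \sqrt{-1246 - 1429} = \sqrt{-2675} = 5 i \sqrt{107}$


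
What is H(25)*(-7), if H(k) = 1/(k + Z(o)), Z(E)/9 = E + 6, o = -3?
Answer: -7/52 ≈ -0.13462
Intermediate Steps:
Z(E) = 54 + 9*E (Z(E) = 9*(E + 6) = 9*(6 + E) = 54 + 9*E)
H(k) = 1/(27 + k) (H(k) = 1/(k + (54 + 9*(-3))) = 1/(k + (54 - 27)) = 1/(k + 27) = 1/(27 + k))
H(25)*(-7) = -7/(27 + 25) = -7/52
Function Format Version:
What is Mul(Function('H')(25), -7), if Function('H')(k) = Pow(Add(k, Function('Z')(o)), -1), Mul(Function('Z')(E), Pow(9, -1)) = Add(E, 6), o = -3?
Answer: Rational(-7, 52) ≈ -0.13462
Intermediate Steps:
Function('Z')(E) = Add(54, Mul(9, E)) (Function('Z')(E) = Mul(9, Add(E, 6)) = Mul(9, Add(6, E)) = Add(54, Mul(9, E)))
Function('H')(k) = Pow(Add(27, k), -1) (Function('H')(k) = Pow(Add(k, Add(54, Mul(9, -3))), -1) = Pow(Add(k, Add(54, -27)), -1) = Pow(Add(k, 27), -1) = Pow(Add(27, k), -1))
Mul(Function('H')(25), -7) = Mul(Pow(Add(27, 25), -1), -7) = Mul(Pow(52, -1), -7) = Mul(Rational(1, 52), -7) = Rational(-7, 52)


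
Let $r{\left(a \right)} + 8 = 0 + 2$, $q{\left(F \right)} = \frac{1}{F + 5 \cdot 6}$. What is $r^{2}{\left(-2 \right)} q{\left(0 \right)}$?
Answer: $\frac{6}{5} \approx 1.2$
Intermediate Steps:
$q{\left(F \right)} = \frac{1}{30 + F}$ ($q{\left(F \right)} = \frac{1}{F + 30} = \frac{1}{30 + F}$)
$r{\left(a \right)} = -6$ ($r{\left(a \right)} = -8 + \left(0 + 2\right) = -8 + 2 = -6$)
$r^{2}{\left(-2 \right)} q{\left(0 \right)} = \frac{\left(-6\right)^{2}}{30 + 0} = \frac{36}{30} = 36 \cdot \frac{1}{30} = \frac{6}{5}$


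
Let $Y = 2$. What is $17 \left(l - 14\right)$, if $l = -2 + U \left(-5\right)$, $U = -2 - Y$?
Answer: $68$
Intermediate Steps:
$U = -4$ ($U = -2 - 2 = -4$)
$l = 18$ ($l = -2 - -20 = -2 + 20 = 18$)
$17 \left(l - 14\right) = 17 \left(18 - 14\right) = 17 \cdot 4 = 68$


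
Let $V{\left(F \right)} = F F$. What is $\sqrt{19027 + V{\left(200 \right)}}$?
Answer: $\sqrt{59027} \approx 242.95$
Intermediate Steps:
$V{\left(F \right)} = F^{2}$
$\sqrt{19027 + V{\left(200 \right)}} = \sqrt{19027 + 200^{2}} = \sqrt{19027 + 40000} = \sqrt{59027}$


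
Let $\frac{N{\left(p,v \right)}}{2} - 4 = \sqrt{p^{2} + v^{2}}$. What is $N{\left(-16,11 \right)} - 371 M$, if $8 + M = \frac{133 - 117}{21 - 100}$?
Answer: $\frac{241040}{79} + 2 \sqrt{377} \approx 3090.0$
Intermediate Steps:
$N{\left(p,v \right)} = 8 + 2 \sqrt{p^{2} + v^{2}}$
$M = - \frac{648}{79}$ ($M = -8 + \frac{133 - 117}{21 - 100} = -8 + \frac{16}{21 + \left(-121 + 21\right)} = -8 + \frac{16}{21 - 100} = -8 + \frac{16}{-79} = -8 + 16 \left(- \frac{1}{79}\right) = -8 - \frac{16}{79} = - \frac{648}{79} \approx -8.2025$)
$N{\left(-16,11 \right)} - 371 M = \left(8 + 2 \sqrt{\left(-16\right)^{2} + 11^{2}}\right) - - \frac{240408}{79} = \left(8 + 2 \sqrt{256 + 121}\right) + \frac{240408}{79} = \left(8 + 2 \sqrt{377}\right) + \frac{240408}{79} = \frac{241040}{79} + 2 \sqrt{377}$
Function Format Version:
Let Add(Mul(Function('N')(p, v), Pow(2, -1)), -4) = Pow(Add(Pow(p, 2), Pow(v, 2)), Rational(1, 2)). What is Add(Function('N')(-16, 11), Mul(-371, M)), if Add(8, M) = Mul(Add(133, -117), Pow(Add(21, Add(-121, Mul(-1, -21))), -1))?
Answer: Add(Rational(241040, 79), Mul(2, Pow(377, Rational(1, 2)))) ≈ 3090.0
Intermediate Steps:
Function('N')(p, v) = Add(8, Mul(2, Pow(Add(Pow(p, 2), Pow(v, 2)), Rational(1, 2))))
M = Rational(-648, 79) (M = Add(-8, Mul(Add(133, -117), Pow(Add(21, Add(-121, Mul(-1, -21))), -1))) = Add(-8, Mul(16, Pow(Add(21, Add(-121, 21)), -1))) = Add(-8, Mul(16, Pow(Add(21, -100), -1))) = Add(-8, Mul(16, Pow(-79, -1))) = Add(-8, Mul(16, Rational(-1, 79))) = Add(-8, Rational(-16, 79)) = Rational(-648, 79) ≈ -8.2025)
Add(Function('N')(-16, 11), Mul(-371, M)) = Add(Add(8, Mul(2, Pow(Add(Pow(-16, 2), Pow(11, 2)), Rational(1, 2)))), Mul(-371, Rational(-648, 79))) = Add(Add(8, Mul(2, Pow(Add(256, 121), Rational(1, 2)))), Rational(240408, 79)) = Add(Add(8, Mul(2, Pow(377, Rational(1, 2)))), Rational(240408, 79)) = Add(Rational(241040, 79), Mul(2, Pow(377, Rational(1, 2))))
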